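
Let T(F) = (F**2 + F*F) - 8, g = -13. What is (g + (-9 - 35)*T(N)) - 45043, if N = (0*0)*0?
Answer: -44704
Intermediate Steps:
N = 0 (N = 0*0 = 0)
T(F) = -8 + 2*F**2 (T(F) = (F**2 + F**2) - 8 = 2*F**2 - 8 = -8 + 2*F**2)
(g + (-9 - 35)*T(N)) - 45043 = (-13 + (-9 - 35)*(-8 + 2*0**2)) - 45043 = (-13 - 44*(-8 + 2*0)) - 45043 = (-13 - 44*(-8 + 0)) - 45043 = (-13 - 44*(-8)) - 45043 = (-13 + 352) - 45043 = 339 - 45043 = -44704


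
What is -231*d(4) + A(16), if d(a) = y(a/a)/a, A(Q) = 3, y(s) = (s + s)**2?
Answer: -228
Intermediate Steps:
y(s) = 4*s**2 (y(s) = (2*s)**2 = 4*s**2)
d(a) = 4/a (d(a) = (4*(a/a)**2)/a = (4*1**2)/a = (4*1)/a = 4/a)
-231*d(4) + A(16) = -924/4 + 3 = -231*1 + 3 = -231 + 3 = -228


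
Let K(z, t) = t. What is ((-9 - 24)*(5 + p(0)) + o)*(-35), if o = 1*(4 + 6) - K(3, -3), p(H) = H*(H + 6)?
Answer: 5320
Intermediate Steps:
p(H) = H*(6 + H)
o = 13 (o = 1*(4 + 6) - 1*(-3) = 1*10 + 3 = 10 + 3 = 13)
((-9 - 24)*(5 + p(0)) + o)*(-35) = ((-9 - 24)*(5 + 0*(6 + 0)) + 13)*(-35) = (-33*(5 + 0*6) + 13)*(-35) = (-33*(5 + 0) + 13)*(-35) = (-33*5 + 13)*(-35) = (-165 + 13)*(-35) = -152*(-35) = 5320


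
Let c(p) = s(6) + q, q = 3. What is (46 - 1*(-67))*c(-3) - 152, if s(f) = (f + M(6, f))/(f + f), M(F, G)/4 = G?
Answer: 939/2 ≈ 469.50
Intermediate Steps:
M(F, G) = 4*G
s(f) = 5/2 (s(f) = (f + 4*f)/(f + f) = (5*f)/((2*f)) = (5*f)*(1/(2*f)) = 5/2)
c(p) = 11/2 (c(p) = 5/2 + 3 = 11/2)
(46 - 1*(-67))*c(-3) - 152 = (46 - 1*(-67))*(11/2) - 152 = (46 + 67)*(11/2) - 152 = 113*(11/2) - 152 = 1243/2 - 152 = 939/2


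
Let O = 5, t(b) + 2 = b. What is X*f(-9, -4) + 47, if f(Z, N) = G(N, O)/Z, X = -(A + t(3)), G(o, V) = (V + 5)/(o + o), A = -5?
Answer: 428/9 ≈ 47.556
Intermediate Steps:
t(b) = -2 + b
G(o, V) = (5 + V)/(2*o) (G(o, V) = (5 + V)/((2*o)) = (5 + V)*(1/(2*o)) = (5 + V)/(2*o))
X = 4 (X = -(-5 + (-2 + 3)) = -(-5 + 1) = -1*(-4) = 4)
f(Z, N) = 5/(N*Z) (f(Z, N) = ((5 + 5)/(2*N))/Z = ((½)*10/N)/Z = (5/N)/Z = 5/(N*Z))
X*f(-9, -4) + 47 = 4*(5/(-4*(-9))) + 47 = 4*(5*(-¼)*(-⅑)) + 47 = 4*(5/36) + 47 = 5/9 + 47 = 428/9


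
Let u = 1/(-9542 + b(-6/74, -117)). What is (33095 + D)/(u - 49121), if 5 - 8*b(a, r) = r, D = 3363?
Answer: -1389305006/1871853951 ≈ -0.74221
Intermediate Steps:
b(a, r) = 5/8 - r/8
u = -4/38107 (u = 1/(-9542 + (5/8 - 1/8*(-117))) = 1/(-9542 + (5/8 + 117/8)) = 1/(-9542 + 61/4) = 1/(-38107/4) = -4/38107 ≈ -0.00010497)
(33095 + D)/(u - 49121) = (33095 + 3363)/(-4/38107 - 49121) = 36458/(-1871853951/38107) = 36458*(-38107/1871853951) = -1389305006/1871853951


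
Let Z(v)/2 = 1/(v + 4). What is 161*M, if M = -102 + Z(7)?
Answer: -180320/11 ≈ -16393.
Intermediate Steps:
Z(v) = 2/(4 + v) (Z(v) = 2/(v + 4) = 2/(4 + v))
M = -1120/11 (M = -102 + 2/(4 + 7) = -102 + 2/11 = -1120/11 ≈ -101.82)
161*M = 161*(-1120/11) = -180320/11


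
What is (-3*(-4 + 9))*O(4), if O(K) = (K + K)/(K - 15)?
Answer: 120/11 ≈ 10.909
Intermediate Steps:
O(K) = 2*K/(-15 + K) (O(K) = (2*K)/(-15 + K) = 2*K/(-15 + K))
(-3*(-4 + 9))*O(4) = (-3*(-4 + 9))*(2*4/(-15 + 4)) = (-3*5)*(2*4/(-11)) = -30*4*(-1)/11 = -15*(-8/11) = 120/11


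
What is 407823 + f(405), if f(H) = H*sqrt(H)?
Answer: 407823 + 3645*sqrt(5) ≈ 4.1597e+5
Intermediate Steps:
f(H) = H**(3/2)
407823 + f(405) = 407823 + 405**(3/2) = 407823 + 3645*sqrt(5)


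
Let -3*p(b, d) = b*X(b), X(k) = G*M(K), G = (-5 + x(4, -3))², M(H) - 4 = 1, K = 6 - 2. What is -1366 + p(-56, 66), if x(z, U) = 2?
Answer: -526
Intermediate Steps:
K = 4
M(H) = 5 (M(H) = 4 + 1 = 5)
G = 9 (G = (-5 + 2)² = (-3)² = 9)
X(k) = 45 (X(k) = 9*5 = 45)
p(b, d) = -15*b (p(b, d) = -b*45/3 = -15*b)
-1366 + p(-56, 66) = -1366 - 15*(-56) = -1366 + 840 = -526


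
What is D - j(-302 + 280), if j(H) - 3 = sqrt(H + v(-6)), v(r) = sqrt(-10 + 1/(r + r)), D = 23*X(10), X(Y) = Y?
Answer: 227 - sqrt(-792 + 66*I*sqrt(3))/6 ≈ 226.66 - 4.7026*I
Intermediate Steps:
D = 230 (D = 23*10 = 230)
v(r) = sqrt(-10 + 1/(2*r))
j(H) = 3 + sqrt(H + 11*I*sqrt(3)/6) (j(H) = 3 + sqrt(H + sqrt(-40 + 2/(-6))/2) = 3 + sqrt(H + sqrt(-40 + 2*(-1/6))/2) = 3 + sqrt(H + sqrt(-40 - 1/3)/2) = 3 + sqrt(H + sqrt(-121/3)/2) = 3 + sqrt(H + (11*I*sqrt(3)/3)/2) = 3 + sqrt(H + 11*I*sqrt(3)/6))
D - j(-302 + 280) = 230 - (3 + sqrt(36*(-302 + 280) + 66*I*sqrt(3))/6) = 230 - (3 + sqrt(36*(-22) + 66*I*sqrt(3))/6) = 230 - (3 + sqrt(-792 + 66*I*sqrt(3))/6) = 230 + (-3 - sqrt(-792 + 66*I*sqrt(3))/6) = 227 - sqrt(-792 + 66*I*sqrt(3))/6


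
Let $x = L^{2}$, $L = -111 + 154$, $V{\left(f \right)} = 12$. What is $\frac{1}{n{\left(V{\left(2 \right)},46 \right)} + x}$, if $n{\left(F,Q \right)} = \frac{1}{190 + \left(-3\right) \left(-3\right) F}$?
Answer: $\frac{298}{551003} \approx 0.00054083$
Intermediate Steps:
$L = 43$
$n{\left(F,Q \right)} = \frac{1}{190 + 9 F}$
$x = 1849$ ($x = 43^{2} = 1849$)
$\frac{1}{n{\left(V{\left(2 \right)},46 \right)} + x} = \frac{1}{\frac{1}{190 + 9 \cdot 12} + 1849} = \frac{1}{\frac{1}{190 + 108} + 1849} = \frac{1}{\frac{1}{298} + 1849} = \frac{1}{\frac{551003}{298}} = \frac{298}{551003}$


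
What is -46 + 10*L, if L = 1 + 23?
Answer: 194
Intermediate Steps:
L = 24
-46 + 10*L = -46 + 10*24 = -46 + 240 = 194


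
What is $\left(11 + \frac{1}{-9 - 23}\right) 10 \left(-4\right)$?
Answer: $- \frac{1755}{4} \approx -438.75$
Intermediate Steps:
$\left(11 + \frac{1}{-9 - 23}\right) 10 \left(-4\right) = \left(11 + \frac{1}{-32}\right) 10 \left(-4\right) = \left(11 - \frac{1}{32}\right) 10 \left(-4\right) = \frac{351}{32} \cdot 10 \left(-4\right) = \frac{1755}{16} \left(-4\right) = - \frac{1755}{4}$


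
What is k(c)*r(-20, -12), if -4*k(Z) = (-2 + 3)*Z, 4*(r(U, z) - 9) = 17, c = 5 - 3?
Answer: -53/8 ≈ -6.6250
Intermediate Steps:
c = 2
r(U, z) = 53/4 (r(U, z) = 9 + (1/4)*17 = 9 + 17/4 = 53/4)
k(Z) = -Z/4 (k(Z) = -(-2 + 3)*Z/4 = -Z/4)
k(c)*r(-20, -12) = -1/4*2*(53/4) = -1/2*53/4 = -53/8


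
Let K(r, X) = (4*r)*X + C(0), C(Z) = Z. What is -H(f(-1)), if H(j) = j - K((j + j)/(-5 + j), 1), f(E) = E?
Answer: 7/3 ≈ 2.3333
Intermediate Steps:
K(r, X) = 4*X*r (K(r, X) = (4*r)*X + 0 = 4*X*r + 0 = 4*X*r)
H(j) = j - 8*j/(-5 + j) (H(j) = j - 4*(j + j)/(-5 + j) = j - 4*(2*j)/(-5 + j) = j - 4*2*j/(-5 + j) = j - 8*j/(-5 + j))
-H(f(-1)) = -(-1)*(-13 - 1)/(-5 - 1) = -(-1)*(-14)/(-6) = -(-1)*(-1)*(-14)/6 = -1*(-7/3) = 7/3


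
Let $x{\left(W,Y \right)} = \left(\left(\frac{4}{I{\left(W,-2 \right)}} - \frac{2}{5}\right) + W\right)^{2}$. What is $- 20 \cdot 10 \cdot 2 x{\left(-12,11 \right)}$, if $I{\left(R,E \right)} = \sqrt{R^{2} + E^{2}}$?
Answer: $- \frac{2277248}{37} + \frac{19840 \sqrt{37}}{37} \approx -58286.0$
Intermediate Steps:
$I{\left(R,E \right)} = \sqrt{E^{2} + R^{2}}$
$x{\left(W,Y \right)} = \left(- \frac{2}{5} + W + \frac{4}{\sqrt{4 + W^{2}}}\right)^{2}$ ($x{\left(W,Y \right)} = \left(\left(\frac{4}{\sqrt{\left(-2\right)^{2} + W^{2}}} - \frac{2}{5}\right) + W\right)^{2} = \left(\left(\frac{4}{\sqrt{4 + W^{2}}} - \frac{2}{5}\right) + W\right)^{2} = \left(\left(- \frac{2}{5} + \frac{4}{\sqrt{4 + W^{2}}}\right) + W\right)^{2} = \left(- \frac{2}{5} + W + \frac{4}{\sqrt{4 + W^{2}}}\right)^{2}$)
$- 20 \cdot 10 \cdot 2 x{\left(-12,11 \right)} = - 20 \cdot 10 \cdot 2 \frac{\left(20 - 2 \sqrt{4 + \left(-12\right)^{2}} + 5 \left(-12\right) \sqrt{4 + \left(-12\right)^{2}}\right)^{2}}{25 \left(4 + \left(-12\right)^{2}\right)} = \left(-20\right) 20 \frac{\left(20 - 2 \sqrt{4 + 144} + 5 \left(-12\right) \sqrt{4 + 144}\right)^{2}}{25 \left(4 + 144\right)} = - 400 \frac{\left(20 - 2 \sqrt{148} + 5 \left(-12\right) \sqrt{148}\right)^{2}}{25 \cdot 148} = - 400 \cdot \frac{1}{25} \cdot \frac{1}{148} \left(20 - 2 \cdot 2 \sqrt{37} + 5 \left(-12\right) 2 \sqrt{37}\right)^{2} = - 400 \cdot \frac{1}{25} \cdot \frac{1}{148} \left(20 - 4 \sqrt{37} - 120 \sqrt{37}\right)^{2} = - 400 \cdot \frac{1}{25} \cdot \frac{1}{148} \left(20 - 124 \sqrt{37}\right)^{2} = - 400 \frac{\left(20 - 124 \sqrt{37}\right)^{2}}{3700} = - \frac{4 \left(20 - 124 \sqrt{37}\right)^{2}}{37}$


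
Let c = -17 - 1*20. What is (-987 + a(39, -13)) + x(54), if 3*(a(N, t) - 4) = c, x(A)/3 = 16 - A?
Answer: -3328/3 ≈ -1109.3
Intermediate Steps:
x(A) = 48 - 3*A (x(A) = 3*(16 - A) = 48 - 3*A)
c = -37 (c = -17 - 20 = -37)
a(N, t) = -25/3 (a(N, t) = 4 + (⅓)*(-37) = 4 - 37/3 = -25/3)
(-987 + a(39, -13)) + x(54) = (-987 - 25/3) + (48 - 3*54) = -2986/3 + (48 - 162) = -2986/3 - 114 = -3328/3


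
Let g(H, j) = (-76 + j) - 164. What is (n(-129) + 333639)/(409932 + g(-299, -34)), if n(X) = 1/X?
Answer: 21519715/26422941 ≈ 0.81443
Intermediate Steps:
g(H, j) = -240 + j
(n(-129) + 333639)/(409932 + g(-299, -34)) = (1/(-129) + 333639)/(409932 + (-240 - 34)) = (-1/129 + 333639)/(409932 - 274) = (43039430/129)/409658 = (43039430/129)*(1/409658) = 21519715/26422941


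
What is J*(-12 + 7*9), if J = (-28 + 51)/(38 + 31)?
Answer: 17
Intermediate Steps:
J = ⅓ (J = 23/69 = 23*(1/69) = ⅓ ≈ 0.33333)
J*(-12 + 7*9) = (-12 + 7*9)/3 = (-12 + 63)/3 = (⅓)*51 = 17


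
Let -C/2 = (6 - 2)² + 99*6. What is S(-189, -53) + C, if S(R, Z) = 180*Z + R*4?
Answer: -11516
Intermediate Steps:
S(R, Z) = 4*R + 180*Z (S(R, Z) = 180*Z + 4*R = 4*R + 180*Z)
C = -1220 (C = -2*((6 - 2)² + 99*6) = -2*(4² + 594) = -2*(16 + 594) = -2*610 = -1220)
S(-189, -53) + C = (4*(-189) + 180*(-53)) - 1220 = (-756 - 9540) - 1220 = -10296 - 1220 = -11516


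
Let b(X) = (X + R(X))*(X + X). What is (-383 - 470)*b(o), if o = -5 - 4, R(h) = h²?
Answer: 1105488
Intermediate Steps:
o = -9
b(X) = 2*X*(X + X²) (b(X) = (X + X²)*(X + X) = (X + X²)*(2*X) = 2*X*(X + X²))
(-383 - 470)*b(o) = (-383 - 470)*(2*(-9)²*(1 - 9)) = -1706*81*(-8) = -853*(-1296) = 1105488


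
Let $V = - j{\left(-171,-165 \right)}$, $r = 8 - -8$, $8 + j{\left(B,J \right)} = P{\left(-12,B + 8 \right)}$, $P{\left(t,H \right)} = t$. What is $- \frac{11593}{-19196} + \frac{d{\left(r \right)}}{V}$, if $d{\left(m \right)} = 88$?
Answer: $\frac{480277}{95980} \approx 5.0039$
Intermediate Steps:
$j{\left(B,J \right)} = -20$ ($j{\left(B,J \right)} = -8 - 12 = -20$)
$r = 16$ ($r = 8 + 8 = 16$)
$V = 20$ ($V = \left(-1\right) \left(-20\right) = 20$)
$- \frac{11593}{-19196} + \frac{d{\left(r \right)}}{V} = - \frac{11593}{-19196} + \frac{88}{20} = \left(-11593\right) \left(- \frac{1}{19196}\right) + 88 \cdot \frac{1}{20} = \frac{11593}{19196} + \frac{22}{5} = \frac{480277}{95980}$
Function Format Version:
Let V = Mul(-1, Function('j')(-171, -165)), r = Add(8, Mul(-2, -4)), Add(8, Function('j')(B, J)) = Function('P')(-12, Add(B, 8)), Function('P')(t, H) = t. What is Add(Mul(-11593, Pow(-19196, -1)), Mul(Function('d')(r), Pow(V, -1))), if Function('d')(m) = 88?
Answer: Rational(480277, 95980) ≈ 5.0039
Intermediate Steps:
Function('j')(B, J) = -20 (Function('j')(B, J) = Add(-8, -12) = -20)
r = 16 (r = Add(8, 8) = 16)
V = 20 (V = Mul(-1, -20) = 20)
Add(Mul(-11593, Pow(-19196, -1)), Mul(Function('d')(r), Pow(V, -1))) = Add(Mul(-11593, Pow(-19196, -1)), Mul(88, Pow(20, -1))) = Add(Mul(-11593, Rational(-1, 19196)), Mul(88, Rational(1, 20))) = Add(Rational(11593, 19196), Rational(22, 5)) = Rational(480277, 95980)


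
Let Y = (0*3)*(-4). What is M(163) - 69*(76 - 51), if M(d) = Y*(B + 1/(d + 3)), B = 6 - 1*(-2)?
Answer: -1725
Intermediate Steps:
B = 8 (B = 6 + 2 = 8)
Y = 0 (Y = 0*(-4) = 0)
M(d) = 0 (M(d) = 0*(8 + 1/(d + 3)) = 0*(8 + 1/(3 + d)) = 0)
M(163) - 69*(76 - 51) = 0 - 69*(76 - 51) = 0 - 69*25 = 0 - 1725 = -1725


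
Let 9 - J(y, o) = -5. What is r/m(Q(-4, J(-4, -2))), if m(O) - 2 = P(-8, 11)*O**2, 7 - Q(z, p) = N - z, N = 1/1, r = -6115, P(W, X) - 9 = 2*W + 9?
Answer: -1223/2 ≈ -611.50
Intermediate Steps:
J(y, o) = 14 (J(y, o) = 9 - 1*(-5) = 9 + 5 = 14)
P(W, X) = 18 + 2*W (P(W, X) = 9 + (2*W + 9) = 9 + (9 + 2*W) = 18 + 2*W)
N = 1
Q(z, p) = 6 + z (Q(z, p) = 7 - (1 - z) = 7 + (-1 + z) = 6 + z)
m(O) = 2 + 2*O**2 (m(O) = 2 + (18 + 2*(-8))*O**2 = 2 + (18 - 16)*O**2 = 2 + 2*O**2)
r/m(Q(-4, J(-4, -2))) = -6115/(2 + 2*(6 - 4)**2) = -6115/(2 + 2*2**2) = -6115/(2 + 2*4) = -6115/(2 + 8) = -6115/10 = -6115*1/10 = -1223/2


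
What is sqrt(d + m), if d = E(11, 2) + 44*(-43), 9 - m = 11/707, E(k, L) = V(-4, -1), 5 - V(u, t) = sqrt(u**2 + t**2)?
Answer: sqrt(-938724199 - 499849*sqrt(17))/707 ≈ 43.384*I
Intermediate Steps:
V(u, t) = 5 - sqrt(t**2 + u**2) (V(u, t) = 5 - sqrt(u**2 + t**2) = 5 - sqrt(t**2 + u**2))
E(k, L) = 5 - sqrt(17) (E(k, L) = 5 - sqrt((-1)**2 + (-4)**2) = 5 - sqrt(1 + 16) = 5 - sqrt(17))
m = 6352/707 (m = 9 - 11/707 = 6352/707 ≈ 8.9844)
d = -1887 - sqrt(17) (d = (5 - sqrt(17)) + 44*(-43) = (5 - sqrt(17)) - 1892 = -1887 - sqrt(17) ≈ -1891.1)
sqrt(d + m) = sqrt((-1887 - sqrt(17)) + 6352/707) = sqrt(-1327757/707 - sqrt(17))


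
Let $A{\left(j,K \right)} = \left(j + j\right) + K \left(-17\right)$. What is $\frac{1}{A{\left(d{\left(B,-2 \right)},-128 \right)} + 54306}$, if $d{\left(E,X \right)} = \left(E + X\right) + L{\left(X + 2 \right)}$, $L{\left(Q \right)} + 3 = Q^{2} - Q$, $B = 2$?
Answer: $\frac{1}{56476} \approx 1.7707 \cdot 10^{-5}$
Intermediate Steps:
$L{\left(Q \right)} = -3 + Q^{2} - Q$ ($L{\left(Q \right)} = -3 + \left(Q^{2} - Q\right) = -3 + Q^{2} - Q$)
$d{\left(E,X \right)} = -5 + E + \left(2 + X\right)^{2}$ ($d{\left(E,X \right)} = \left(E + X\right) - \left(5 + X - \left(X + 2\right)^{2}\right) = \left(E + X\right) - \left(5 + X - \left(2 + X\right)^{2}\right) = -5 + E + \left(2 + X\right)^{2}$)
$A{\left(j,K \right)} = - 17 K + 2 j$ ($A{\left(j,K \right)} = 2 j - 17 K = - 17 K + 2 j$)
$\frac{1}{A{\left(d{\left(B,-2 \right)},-128 \right)} + 54306} = \frac{1}{\left(\left(-17\right) \left(-128\right) + 2 \left(-5 + 2 + \left(2 - 2\right)^{2}\right)\right) + 54306} = \frac{1}{\left(2176 + 2 \left(-5 + 2 + 0^{2}\right)\right) + 54306} = \frac{1}{\left(2176 + 2 \left(-5 + 2 + 0\right)\right) + 54306} = \frac{1}{\left(2176 + 2 \left(-3\right)\right) + 54306} = \frac{1}{\left(2176 - 6\right) + 54306} = \frac{1}{2170 + 54306} = \frac{1}{56476}$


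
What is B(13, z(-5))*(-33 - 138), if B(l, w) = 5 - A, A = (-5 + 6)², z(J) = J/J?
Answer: -684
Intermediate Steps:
z(J) = 1
A = 1 (A = 1² = 1)
B(l, w) = 4 (B(l, w) = 5 - 1*1 = 5 - 1 = 4)
B(13, z(-5))*(-33 - 138) = 4*(-33 - 138) = 4*(-171) = -684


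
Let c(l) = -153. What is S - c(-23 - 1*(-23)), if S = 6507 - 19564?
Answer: -12904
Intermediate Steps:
S = -13057
S - c(-23 - 1*(-23)) = -13057 - 1*(-153) = -13057 + 153 = -12904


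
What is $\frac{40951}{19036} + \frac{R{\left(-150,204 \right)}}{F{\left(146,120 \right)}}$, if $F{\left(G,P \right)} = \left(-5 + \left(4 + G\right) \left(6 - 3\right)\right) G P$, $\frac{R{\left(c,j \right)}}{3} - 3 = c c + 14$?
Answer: $\frac{300146327}{138962800} \approx 2.1599$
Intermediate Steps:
$R{\left(c,j \right)} = 51 + 3 c^{2}$ ($R{\left(c,j \right)} = 9 + 3 \left(c c + 14\right) = 9 + 3 \left(c^{2} + 14\right) = 9 + 3 \left(14 + c^{2}\right) = 9 + \left(42 + 3 c^{2}\right) = 51 + 3 c^{2}$)
$F{\left(G,P \right)} = G P \left(7 + 3 G\right)$ ($F{\left(G,P \right)} = \left(-5 + \left(4 + G\right) 3\right) G P = \left(-5 + \left(12 + 3 G\right)\right) G P = \left(7 + 3 G\right) G P = G P \left(7 + 3 G\right)$)
$\frac{40951}{19036} + \frac{R{\left(-150,204 \right)}}{F{\left(146,120 \right)}} = \frac{40951}{19036} + \frac{51 + 3 \left(-150\right)^{2}}{146 \cdot 120 \left(7 + 3 \cdot 146\right)} = 40951 \cdot \frac{1}{19036} + \frac{51 + 3 \cdot 22500}{146 \cdot 120 \left(7 + 438\right)} = \frac{40951}{19036} + \frac{51 + 67500}{146 \cdot 120 \cdot 445} = \frac{40951}{19036} + \frac{67551}{7796400} = \frac{40951}{19036} + 67551 \cdot \frac{1}{7796400} = \frac{40951}{19036} + \frac{253}{29200} = \frac{300146327}{138962800}$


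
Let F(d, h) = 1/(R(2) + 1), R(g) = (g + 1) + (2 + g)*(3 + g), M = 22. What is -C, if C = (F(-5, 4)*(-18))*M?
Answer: 33/2 ≈ 16.500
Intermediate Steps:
R(g) = 1 + g + (2 + g)*(3 + g) (R(g) = (1 + g) + (2 + g)*(3 + g) = 1 + g + (2 + g)*(3 + g))
F(d, h) = 1/24 (F(d, h) = 1/((7 + 2² + 6*2) + 1) = 1/((7 + 4 + 12) + 1) = 1/(23 + 1) = 1/24)
C = -33/2 (C = ((1/24)*(-18))*22 = -¾*22 = -33/2 ≈ -16.500)
-C = -1*(-33/2) = 33/2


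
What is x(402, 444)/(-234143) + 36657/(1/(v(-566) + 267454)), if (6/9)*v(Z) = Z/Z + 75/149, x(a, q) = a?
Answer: 342040179533601984/34887307 ≈ 9.8041e+9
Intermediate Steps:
v(Z) = 336/149 (v(Z) = 3*(Z/Z + 75/149)/2 = 3*(1 + 75*(1/149))/2 = 3*(1 + 75/149)/2 = (3/2)*(224/149) = 336/149)
x(402, 444)/(-234143) + 36657/(1/(v(-566) + 267454)) = 402/(-234143) + 36657/(1/(336/149 + 267454)) = 402*(-1/234143) + 36657/(1/(39850982/149)) = -402/234143 + 36657/(149/39850982) = -402/234143 + 36657*(39850982/149) = -402/234143 + 1460817447174/149 = 342040179533601984/34887307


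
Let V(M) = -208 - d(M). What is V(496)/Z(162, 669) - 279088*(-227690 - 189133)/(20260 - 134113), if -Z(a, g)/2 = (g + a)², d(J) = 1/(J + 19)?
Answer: -9193684611422362523/8997901642110 ≈ -1.0218e+6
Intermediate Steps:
d(J) = 1/(19 + J)
V(M) = -208 - 1/(19 + M)
Z(a, g) = -2*(a + g)² (Z(a, g) = -2*(g + a)² = -2*(a + g)²)
V(496)/Z(162, 669) - 279088*(-227690 - 189133)/(20260 - 134113) = ((-3953 - 208*496)/(19 + 496))/((-2*(162 + 669)²)) - 279088*(-227690 - 189133)/(20260 - 134113) = ((-3953 - 103168)/515)/((-2*831²)) - 279088/((-113853/(-416823))) = ((1/515)*(-107121))/((-2*690561)) - 279088/((-113853*(-1/416823))) = -107121/515/(-1381122) - 279088/37951/138941 = -107121/515*(-1/1381122) - 279088*138941/37951 = 35707/237092610 - 38776765808/37951 = -9193684611422362523/8997901642110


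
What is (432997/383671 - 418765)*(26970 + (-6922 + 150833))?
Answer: -27455032178533158/383671 ≈ -7.1559e+10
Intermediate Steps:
(432997/383671 - 418765)*(26970 + (-6922 + 150833)) = (432997*(1/383671) - 418765)*(26970 + 143911) = (432997/383671 - 418765)*170881 = -160667553318/383671*170881 = -27455032178533158/383671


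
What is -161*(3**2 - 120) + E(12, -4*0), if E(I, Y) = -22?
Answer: 17849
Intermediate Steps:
-161*(3**2 - 120) + E(12, -4*0) = -161*(3**2 - 120) - 22 = -161*(9 - 120) - 22 = -161*(-111) - 22 = 17871 - 22 = 17849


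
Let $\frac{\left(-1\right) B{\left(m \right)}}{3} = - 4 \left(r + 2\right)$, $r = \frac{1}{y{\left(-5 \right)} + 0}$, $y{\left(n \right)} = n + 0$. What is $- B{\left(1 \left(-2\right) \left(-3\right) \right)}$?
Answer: $- \frac{108}{5} \approx -21.6$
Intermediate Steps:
$y{\left(n \right)} = n$
$r = - \frac{1}{5}$ ($r = \frac{1}{-5 + 0} = \frac{1}{-5} = - \frac{1}{5} \approx -0.2$)
$B{\left(m \right)} = \frac{108}{5}$ ($B{\left(m \right)} = - 3 \left(- 4 \left(- \frac{1}{5} + 2\right)\right) = - 3 \left(\left(-4\right) \frac{9}{5}\right) = \left(-3\right) \left(- \frac{36}{5}\right) = \frac{108}{5}$)
$- B{\left(1 \left(-2\right) \left(-3\right) \right)} = \left(-1\right) \frac{108}{5} = - \frac{108}{5}$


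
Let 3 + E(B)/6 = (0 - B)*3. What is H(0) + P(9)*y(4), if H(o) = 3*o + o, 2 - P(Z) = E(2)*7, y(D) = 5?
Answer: 1900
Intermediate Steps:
E(B) = -18 - 18*B (E(B) = -18 + 6*((0 - B)*3) = -18 + 6*(-B*3) = -18 + 6*(-3*B) = -18 - 18*B)
P(Z) = 380 (P(Z) = 2 - (-18 - 18*2)*7 = 2 - (-18 - 36)*7 = 2 - (-54)*7 = 2 - 1*(-378) = 2 + 378 = 380)
H(o) = 4*o
H(0) + P(9)*y(4) = 4*0 + 380*5 = 0 + 1900 = 1900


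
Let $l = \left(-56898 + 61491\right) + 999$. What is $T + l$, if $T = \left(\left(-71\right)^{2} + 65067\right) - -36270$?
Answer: $111970$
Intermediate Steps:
$T = 106378$ ($T = \left(5041 + 65067\right) + 36270 = 70108 + 36270 = 106378$)
$l = 5592$ ($l = 4593 + 999 = 5592$)
$T + l = 106378 + 5592 = 111970$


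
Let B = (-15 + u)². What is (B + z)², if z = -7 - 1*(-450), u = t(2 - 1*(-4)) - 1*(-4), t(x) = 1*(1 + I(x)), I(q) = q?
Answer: 210681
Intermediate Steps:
t(x) = 1 + x (t(x) = 1*(1 + x) = 1 + x)
u = 11 (u = (1 + (2 - 1*(-4))) - 1*(-4) = (1 + (2 + 4)) + 4 = (1 + 6) + 4 = 7 + 4 = 11)
B = 16 (B = (-15 + 11)² = (-4)² = 16)
z = 443 (z = -7 + 450 = 443)
(B + z)² = (16 + 443)² = 459² = 210681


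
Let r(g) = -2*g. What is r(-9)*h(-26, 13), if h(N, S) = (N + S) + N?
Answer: -702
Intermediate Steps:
h(N, S) = S + 2*N
r(-9)*h(-26, 13) = (-2*(-9))*(13 + 2*(-26)) = 18*(13 - 52) = 18*(-39) = -702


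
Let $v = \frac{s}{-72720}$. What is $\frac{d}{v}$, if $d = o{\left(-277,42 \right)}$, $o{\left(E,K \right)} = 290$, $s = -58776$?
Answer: $\frac{878700}{2449} \approx 358.8$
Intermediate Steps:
$v = \frac{2449}{3030}$ ($v = - \frac{58776}{-72720} = \left(-58776\right) \left(- \frac{1}{72720}\right) = \frac{2449}{3030} \approx 0.80825$)
$d = 290$
$\frac{d}{v} = \frac{290}{\frac{2449}{3030}} = 290 \cdot \frac{3030}{2449} = \frac{878700}{2449}$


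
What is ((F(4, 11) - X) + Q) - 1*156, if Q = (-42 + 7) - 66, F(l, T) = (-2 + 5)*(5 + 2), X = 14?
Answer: -250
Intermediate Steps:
F(l, T) = 21 (F(l, T) = 3*7 = 21)
Q = -101 (Q = -35 - 66 = -101)
((F(4, 11) - X) + Q) - 1*156 = ((21 - 1*14) - 101) - 1*156 = ((21 - 14) - 101) - 156 = (7 - 101) - 156 = -94 - 156 = -250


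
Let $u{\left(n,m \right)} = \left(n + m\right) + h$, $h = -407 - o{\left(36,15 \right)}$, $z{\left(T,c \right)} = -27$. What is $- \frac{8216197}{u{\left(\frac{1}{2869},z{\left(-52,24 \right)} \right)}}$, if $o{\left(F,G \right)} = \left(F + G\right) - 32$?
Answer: $\frac{23572269193}{1299656} \approx 18137.0$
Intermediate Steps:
$o{\left(F,G \right)} = -32 + F + G$
$h = -426$ ($h = -407 - \left(-32 + 36 + 15\right) = -407 - 19 = -426$)
$u{\left(n,m \right)} = -426 + m + n$ ($u{\left(n,m \right)} = \left(n + m\right) - 426 = \left(m + n\right) - 426 = -426 + m + n$)
$- \frac{8216197}{u{\left(\frac{1}{2869},z{\left(-52,24 \right)} \right)}} = - \frac{8216197}{-426 - 27 + \frac{1}{2869}} = - \frac{8216197}{- \frac{1299656}{2869}} = \left(-8216197\right) \left(- \frac{2869}{1299656}\right) = \frac{23572269193}{1299656}$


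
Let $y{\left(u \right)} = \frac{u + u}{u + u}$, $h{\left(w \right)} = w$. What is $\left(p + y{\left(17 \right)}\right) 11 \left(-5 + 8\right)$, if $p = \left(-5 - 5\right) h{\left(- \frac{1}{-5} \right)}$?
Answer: $-33$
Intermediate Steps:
$p = -2$ ($p = \left(-5 - 5\right) \left(- \frac{1}{-5}\right) = - 10 \left(\left(-1\right) \left(- \frac{1}{5}\right)\right) = \left(-10\right) \frac{1}{5} = -2$)
$y{\left(u \right)} = 1$ ($y{\left(u \right)} = \frac{2 u}{2 u} = 2 u \frac{1}{2 u} = 1$)
$\left(p + y{\left(17 \right)}\right) 11 \left(-5 + 8\right) = \left(-2 + 1\right) 11 \left(-5 + 8\right) = - 11 \cdot 3 = \left(-1\right) 33 = -33$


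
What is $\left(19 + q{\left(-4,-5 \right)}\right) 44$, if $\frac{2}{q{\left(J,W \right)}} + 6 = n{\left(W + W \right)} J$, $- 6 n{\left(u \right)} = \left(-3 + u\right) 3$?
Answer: $\frac{3333}{4} \approx 833.25$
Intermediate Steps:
$n{\left(u \right)} = \frac{3}{2} - \frac{u}{2}$ ($n{\left(u \right)} = - \frac{\left(-3 + u\right) 3}{6} = - \frac{-9 + 3 u}{6} = \frac{3}{2} - \frac{u}{2}$)
$q{\left(J,W \right)} = \frac{2}{-6 + J \left(\frac{3}{2} - W\right)}$ ($q{\left(J,W \right)} = \frac{2}{-6 + \left(\frac{3}{2} - \frac{W + W}{2}\right) J} = \frac{2}{-6 + \left(\frac{3}{2} - \frac{2 W}{2}\right) J} = \frac{2}{-6 + \left(\frac{3}{2} - W\right) J} = \frac{2}{-6 + J \left(\frac{3}{2} - W\right)}$)
$\left(19 + q{\left(-4,-5 \right)}\right) 44 = \left(19 - \frac{4}{12 - 4 \left(-3 + 2 \left(-5\right)\right)}\right) 44 = \left(19 - \frac{4}{12 - 4 \left(-3 - 10\right)}\right) 44 = \left(19 - \frac{4}{12 - -52}\right) 44 = \left(19 - \frac{4}{12 + 52}\right) 44 = \left(19 - \frac{4}{64}\right) 44 = \left(19 - \frac{1}{16}\right) 44 = \frac{303}{16} \cdot 44 = \frac{3333}{4}$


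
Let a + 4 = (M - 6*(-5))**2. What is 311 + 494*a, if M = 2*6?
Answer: 869751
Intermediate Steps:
M = 12
a = 1760 (a = -4 + (12 - 6*(-5))**2 = -4 + (12 + 30)**2 = -4 + 42**2 = -4 + 1764 = 1760)
311 + 494*a = 311 + 494*1760 = 311 + 869440 = 869751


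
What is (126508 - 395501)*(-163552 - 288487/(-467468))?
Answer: 20565869996116057/467468 ≈ 4.3994e+10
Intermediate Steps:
(126508 - 395501)*(-163552 - 288487/(-467468)) = -268993*(-163552 - 288487*(-1/467468)) = -268993*(-163552 + 288487/467468) = -268993*(-76455037849/467468) = 20565869996116057/467468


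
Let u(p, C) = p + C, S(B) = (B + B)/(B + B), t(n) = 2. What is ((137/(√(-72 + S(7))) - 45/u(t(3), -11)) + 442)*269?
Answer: 120243 - 36853*I*√71/71 ≈ 1.2024e+5 - 4373.6*I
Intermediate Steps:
S(B) = 1 (S(B) = (2*B)/((2*B)) = (2*B)*(1/(2*B)) = 1)
u(p, C) = C + p
((137/(√(-72 + S(7))) - 45/u(t(3), -11)) + 442)*269 = ((137/(√(-72 + 1)) - 45/(-11 + 2)) + 442)*269 = ((137/(√(-71)) - 45/(-9)) + 442)*269 = ((137/((I*√71)) - 45*(-⅑)) + 442)*269 = ((137*(-I*√71/71) + 5) + 442)*269 = ((-137*I*√71/71 + 5) + 442)*269 = ((5 - 137*I*√71/71) + 442)*269 = (447 - 137*I*√71/71)*269 = 120243 - 36853*I*√71/71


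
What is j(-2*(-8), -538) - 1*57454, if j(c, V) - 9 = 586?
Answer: -56859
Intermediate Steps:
j(c, V) = 595 (j(c, V) = 9 + 586 = 595)
j(-2*(-8), -538) - 1*57454 = 595 - 1*57454 = 595 - 57454 = -56859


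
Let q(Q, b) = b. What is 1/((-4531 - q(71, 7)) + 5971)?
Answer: 1/1433 ≈ 0.00069784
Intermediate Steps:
1/((-4531 - q(71, 7)) + 5971) = 1/((-4531 - 1*7) + 5971) = 1/((-4531 - 7) + 5971) = 1/(-4538 + 5971) = 1/1433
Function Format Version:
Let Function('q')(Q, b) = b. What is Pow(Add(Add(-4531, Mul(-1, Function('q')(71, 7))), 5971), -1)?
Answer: Rational(1, 1433) ≈ 0.00069784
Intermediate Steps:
Pow(Add(Add(-4531, Mul(-1, Function('q')(71, 7))), 5971), -1) = Pow(Add(Add(-4531, Mul(-1, 7)), 5971), -1) = Pow(Add(Add(-4531, -7), 5971), -1) = Pow(Add(-4538, 5971), -1) = Pow(1433, -1) = Rational(1, 1433)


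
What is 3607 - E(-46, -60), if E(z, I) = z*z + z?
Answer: 1537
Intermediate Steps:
E(z, I) = z + z² (E(z, I) = z² + z = z + z²)
3607 - E(-46, -60) = 3607 - (-46)*(1 - 46) = 3607 - (-46)*(-45) = 3607 - 1*2070 = 3607 - 2070 = 1537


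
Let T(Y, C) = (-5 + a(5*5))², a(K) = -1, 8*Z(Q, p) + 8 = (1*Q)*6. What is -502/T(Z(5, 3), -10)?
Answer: -251/18 ≈ -13.944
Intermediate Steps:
Z(Q, p) = -1 + 3*Q/4 (Z(Q, p) = -1 + ((1*Q)*6)/8 = -1 + (Q*6)/8 = -1 + (6*Q)/8 = -1 + 3*Q/4)
T(Y, C) = 36 (T(Y, C) = (-5 - 1)² = (-6)² = 36)
-502/T(Z(5, 3), -10) = -502/36 = -502*1/36 = -251/18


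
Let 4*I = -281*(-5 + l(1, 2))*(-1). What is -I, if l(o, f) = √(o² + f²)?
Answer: 1405/4 - 281*√5/4 ≈ 194.17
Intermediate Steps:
l(o, f) = √(f² + o²)
I = -1405/4 + 281*√5/4 (I = (-281*(-5 + √(2² + 1²))*(-1))/4 = (-281*(-5 + √(4 + 1))*(-1))/4 = (-281*(-5 + √5)*(-1))/4 = (-281*(5 - √5))/4 = (-1405 + 281*√5)/4 = -1405/4 + 281*√5/4 ≈ -194.17)
-I = -(-1405/4 + 281*√5/4) = 1405/4 - 281*√5/4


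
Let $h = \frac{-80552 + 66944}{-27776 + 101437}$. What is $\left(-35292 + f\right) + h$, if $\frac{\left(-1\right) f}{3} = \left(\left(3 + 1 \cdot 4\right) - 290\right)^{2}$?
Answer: $- \frac{2899709301}{10523} \approx -2.7556 \cdot 10^{5}$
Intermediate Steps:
$h = - \frac{1944}{10523}$ ($h = - \frac{13608}{73661} = \left(-13608\right) \frac{1}{73661} = - \frac{1944}{10523} \approx -0.18474$)
$f = -240267$ ($f = - 3 \left(\left(3 + 1 \cdot 4\right) - 290\right)^{2} = - 3 \left(\left(3 + 4\right) - 290\right)^{2} = - 3 \left(7 - 290\right)^{2} = - 3 \left(-283\right)^{2} = \left(-3\right) 80089 = -240267$)
$\left(-35292 + f\right) + h = \left(-35292 - 240267\right) - \frac{1944}{10523} = -275559 - \frac{1944}{10523} = - \frac{2899709301}{10523}$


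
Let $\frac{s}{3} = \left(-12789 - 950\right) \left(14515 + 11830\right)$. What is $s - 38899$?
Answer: $-1085900764$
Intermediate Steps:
$s = -1085861865$ ($s = 3 \left(-12789 - 950\right) \left(14515 + 11830\right) = 3 \left(\left(-13739\right) 26345\right) = 3 \left(-361953955\right) = -1085861865$)
$s - 38899 = -1085861865 - 38899 = -1085900764$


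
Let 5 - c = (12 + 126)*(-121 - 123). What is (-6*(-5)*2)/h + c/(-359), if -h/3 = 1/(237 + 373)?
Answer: -4413477/359 ≈ -12294.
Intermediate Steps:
h = -3/610 (h = -3/(237 + 373) = -3/610 ≈ -0.0049180)
c = 33677 (c = 5 - (12 + 126)*(-121 - 123) = 5 - 138*(-244) = 5 - 1*(-33672) = 5 + 33672 = 33677)
(-6*(-5)*2)/h + c/(-359) = (-6*(-5)*2)/(-3/610) + 33677/(-359) = (30*2)*(-610/3) + 33677*(-1/359) = 60*(-610/3) - 33677/359 = -12200 - 33677/359 = -4413477/359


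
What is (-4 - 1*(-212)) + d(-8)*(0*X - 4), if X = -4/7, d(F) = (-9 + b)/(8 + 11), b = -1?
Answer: 3992/19 ≈ 210.11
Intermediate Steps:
d(F) = -10/19 (d(F) = (-9 - 1)/(8 + 11) = -10/19)
X = -4/7 (X = -4*⅐ = -4/7 ≈ -0.57143)
(-4 - 1*(-212)) + d(-8)*(0*X - 4) = (-4 - 1*(-212)) - 10*(0*(-4/7) - 4)/19 = (-4 + 212) - 10*(0 - 4)/19 = 208 - 10/19*(-4) = 208 + 40/19 = 3992/19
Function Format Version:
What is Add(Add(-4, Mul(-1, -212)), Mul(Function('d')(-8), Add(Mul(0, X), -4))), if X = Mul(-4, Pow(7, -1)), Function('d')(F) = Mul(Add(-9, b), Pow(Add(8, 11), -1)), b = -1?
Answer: Rational(3992, 19) ≈ 210.11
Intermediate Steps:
Function('d')(F) = Rational(-10, 19) (Function('d')(F) = Mul(Add(-9, -1), Pow(Add(8, 11), -1)) = Mul(-10, Pow(19, -1)) = Mul(-10, Rational(1, 19)) = Rational(-10, 19))
X = Rational(-4, 7) (X = Mul(-4, Rational(1, 7)) = Rational(-4, 7) ≈ -0.57143)
Add(Add(-4, Mul(-1, -212)), Mul(Function('d')(-8), Add(Mul(0, X), -4))) = Add(Add(-4, Mul(-1, -212)), Mul(Rational(-10, 19), Add(Mul(0, Rational(-4, 7)), -4))) = Add(Add(-4, 212), Mul(Rational(-10, 19), Add(0, -4))) = Add(208, Mul(Rational(-10, 19), -4)) = Add(208, Rational(40, 19)) = Rational(3992, 19)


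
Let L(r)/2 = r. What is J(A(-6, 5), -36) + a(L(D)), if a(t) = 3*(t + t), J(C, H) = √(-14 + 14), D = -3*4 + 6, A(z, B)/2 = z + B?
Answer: -72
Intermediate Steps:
A(z, B) = 2*B + 2*z (A(z, B) = 2*(z + B) = 2*(B + z) = 2*B + 2*z)
D = -6 (D = -12 + 6 = -6)
L(r) = 2*r
J(C, H) = 0 (J(C, H) = √0 = 0)
a(t) = 6*t (a(t) = 3*(2*t) = 6*t)
J(A(-6, 5), -36) + a(L(D)) = 0 + 6*(2*(-6)) = 0 + 6*(-12) = 0 - 72 = -72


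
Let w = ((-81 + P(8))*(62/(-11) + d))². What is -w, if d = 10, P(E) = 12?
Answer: -10969344/121 ≈ -90656.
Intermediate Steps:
w = 10969344/121 (w = ((-81 + 12)*(62/(-11) + 10))² = (-69*(62*(-1/11) + 10))² = (-69*(-62/11 + 10))² = (-69*48/11)² = (-3312/11)² = 10969344/121 ≈ 90656.)
-w = -1*10969344/121 = -10969344/121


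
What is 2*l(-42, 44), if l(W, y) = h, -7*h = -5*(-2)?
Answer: -20/7 ≈ -2.8571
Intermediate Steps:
h = -10/7 (h = -(-5)*(-2)/7 = -⅐*10 = -10/7 ≈ -1.4286)
l(W, y) = -10/7
2*l(-42, 44) = 2*(-10/7) = -20/7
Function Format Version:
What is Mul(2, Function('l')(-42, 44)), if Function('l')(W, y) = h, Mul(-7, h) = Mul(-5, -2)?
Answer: Rational(-20, 7) ≈ -2.8571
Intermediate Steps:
h = Rational(-10, 7) (h = Mul(Rational(-1, 7), Mul(-5, -2)) = Mul(Rational(-1, 7), 10) = Rational(-10, 7) ≈ -1.4286)
Function('l')(W, y) = Rational(-10, 7)
Mul(2, Function('l')(-42, 44)) = Mul(2, Rational(-10, 7)) = Rational(-20, 7)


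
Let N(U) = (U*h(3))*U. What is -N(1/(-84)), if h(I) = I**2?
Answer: -1/784 ≈ -0.0012755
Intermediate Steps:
N(U) = 9*U**2 (N(U) = (U*3**2)*U = (U*9)*U = (9*U)*U = 9*U**2)
-N(1/(-84)) = -9*(1/(-84))**2 = -9*(-1/84)**2 = -9/7056 = -1*1/784 = -1/784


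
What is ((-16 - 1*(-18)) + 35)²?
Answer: 1369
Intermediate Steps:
((-16 - 1*(-18)) + 35)² = ((-16 + 18) + 35)² = (2 + 35)² = 37² = 1369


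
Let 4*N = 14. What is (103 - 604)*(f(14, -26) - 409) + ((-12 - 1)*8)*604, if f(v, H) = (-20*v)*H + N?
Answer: -7013881/2 ≈ -3.5069e+6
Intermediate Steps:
N = 7/2 (N = (¼)*14 = 7/2 ≈ 3.5000)
f(v, H) = 7/2 - 20*H*v (f(v, H) = (-20*v)*H + 7/2 = -20*H*v + 7/2 = 7/2 - 20*H*v)
(103 - 604)*(f(14, -26) - 409) + ((-12 - 1)*8)*604 = (103 - 604)*((7/2 - 20*(-26)*14) - 409) + ((-12 - 1)*8)*604 = -501*((7/2 + 7280) - 409) - 13*8*604 = -501*(14567/2 - 409) - 104*604 = -501*13749/2 - 62816 = -6888249/2 - 62816 = -7013881/2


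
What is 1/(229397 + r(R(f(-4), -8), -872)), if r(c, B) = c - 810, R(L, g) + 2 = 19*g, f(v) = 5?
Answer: 1/228433 ≈ 4.3777e-6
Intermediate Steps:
R(L, g) = -2 + 19*g
r(c, B) = -810 + c
1/(229397 + r(R(f(-4), -8), -872)) = 1/(229397 + (-810 + (-2 + 19*(-8)))) = 1/(229397 + (-810 + (-2 - 152))) = 1/(229397 + (-810 - 154)) = 1/(229397 - 964) = 1/228433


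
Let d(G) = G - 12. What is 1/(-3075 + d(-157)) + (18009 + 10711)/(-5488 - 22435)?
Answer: -93195603/90582212 ≈ -1.0289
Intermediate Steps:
d(G) = -12 + G
1/(-3075 + d(-157)) + (18009 + 10711)/(-5488 - 22435) = 1/(-3075 + (-12 - 157)) + (18009 + 10711)/(-5488 - 22435) = 1/(-3075 - 169) + 28720/(-27923) = 1/(-3244) + 28720*(-1/27923) = -1/3244 - 28720/27923 = -93195603/90582212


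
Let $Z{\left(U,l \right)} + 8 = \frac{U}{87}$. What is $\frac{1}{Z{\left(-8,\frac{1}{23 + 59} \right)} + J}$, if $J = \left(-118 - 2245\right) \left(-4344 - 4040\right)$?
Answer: $\frac{87}{1723590400} \approx 5.0476 \cdot 10^{-8}$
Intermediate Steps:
$J = 19811392$ ($J = \left(-2363\right) \left(-8384\right) = 19811392$)
$Z{\left(U,l \right)} = -8 + \frac{U}{87}$
$\frac{1}{Z{\left(-8,\frac{1}{23 + 59} \right)} + J} = \frac{1}{\left(-8 + \frac{1}{87} \left(-8\right)\right) + 19811392} = \frac{1}{\left(-8 - \frac{8}{87}\right) + 19811392} = \frac{1}{- \frac{704}{87} + 19811392} = \frac{1}{\frac{1723590400}{87}} = \frac{87}{1723590400}$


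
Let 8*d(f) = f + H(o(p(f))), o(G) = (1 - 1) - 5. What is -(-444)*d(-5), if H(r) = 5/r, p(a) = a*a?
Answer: -333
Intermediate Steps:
p(a) = a²
o(G) = -5 (o(G) = 0 - 5 = -5)
d(f) = -⅛ + f/8 (d(f) = (f + 5/(-5))/8 = (f + 5*(-⅕))/8 = (f - 1)/8 = (-1 + f)/8 = -⅛ + f/8)
-(-444)*d(-5) = -(-444)*(-⅛ + (⅛)*(-5)) = -(-444)*(-⅛ - 5/8) = -(-444)*(-3)/4 = -148*9/4 = -333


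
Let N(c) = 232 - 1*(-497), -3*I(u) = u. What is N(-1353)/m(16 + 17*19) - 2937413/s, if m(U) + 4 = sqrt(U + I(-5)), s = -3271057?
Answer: 15738123449/1593004759 + 729*sqrt(3066)/974 ≈ 51.323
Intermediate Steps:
I(u) = -u/3
N(c) = 729 (N(c) = 232 + 497 = 729)
m(U) = -4 + sqrt(5/3 + U) (m(U) = -4 + sqrt(U - 1/3*(-5)) = -4 + sqrt(U + 5/3) = -4 + sqrt(5/3 + U))
N(-1353)/m(16 + 17*19) - 2937413/s = 729/(-4 + sqrt(15 + 9*(16 + 17*19))/3) - 2937413/(-3271057) = 729/(-4 + sqrt(15 + 9*(16 + 323))/3) - 2937413*(-1/3271057) = 729/(-4 + sqrt(15 + 9*339)/3) + 2937413/3271057 = 729/(-4 + sqrt(15 + 3051)/3) + 2937413/3271057 = 729/(-4 + sqrt(3066)/3) + 2937413/3271057 = 2937413/3271057 + 729/(-4 + sqrt(3066)/3)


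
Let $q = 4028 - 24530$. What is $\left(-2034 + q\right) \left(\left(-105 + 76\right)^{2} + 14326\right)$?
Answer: $-341803512$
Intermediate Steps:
$q = -20502$
$\left(-2034 + q\right) \left(\left(-105 + 76\right)^{2} + 14326\right) = \left(-2034 - 20502\right) \left(\left(-105 + 76\right)^{2} + 14326\right) = - 22536 \left(\left(-29\right)^{2} + 14326\right) = - 22536 \left(841 + 14326\right) = \left(-22536\right) 15167 = -341803512$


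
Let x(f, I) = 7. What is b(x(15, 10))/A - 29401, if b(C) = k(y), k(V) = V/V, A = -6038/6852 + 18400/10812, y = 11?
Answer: -74472027655/2533081 ≈ -29400.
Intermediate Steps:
A = 2533081/3086826 (A = -6038*1/6852 + 18400*(1/10812) = -3019/3426 + 4600/2703 = 2533081/3086826 ≈ 0.82061)
k(V) = 1
b(C) = 1
b(x(15, 10))/A - 29401 = 1/(2533081/3086826) - 29401 = 1*(3086826/2533081) - 29401 = 3086826/2533081 - 29401 = -74472027655/2533081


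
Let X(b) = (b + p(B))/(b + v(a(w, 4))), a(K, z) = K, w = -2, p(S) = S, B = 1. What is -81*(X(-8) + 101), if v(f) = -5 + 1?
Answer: -32913/4 ≈ -8228.3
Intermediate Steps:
v(f) = -4
X(b) = (1 + b)/(-4 + b) (X(b) = (b + 1)/(b - 4) = (1 + b)/(-4 + b))
-81*(X(-8) + 101) = -81*((1 - 8)/(-4 - 8) + 101) = -81*(-7/(-12) + 101) = -81*(-1/12*(-7) + 101) = -81*(7/12 + 101) = -81*1219/12 = -32913/4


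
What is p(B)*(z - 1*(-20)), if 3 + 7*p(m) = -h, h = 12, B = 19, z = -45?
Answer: 375/7 ≈ 53.571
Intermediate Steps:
p(m) = -15/7 (p(m) = -3/7 + (-1*12)/7 = -3/7 + (⅐)*(-12) = -3/7 - 12/7 = -15/7)
p(B)*(z - 1*(-20)) = -15*(-45 - 1*(-20))/7 = -15*(-45 + 20)/7 = -15/7*(-25) = 375/7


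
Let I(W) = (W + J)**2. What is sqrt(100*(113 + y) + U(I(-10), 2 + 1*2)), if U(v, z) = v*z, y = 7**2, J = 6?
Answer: 2*sqrt(4066) ≈ 127.53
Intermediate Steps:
I(W) = (6 + W)**2 (I(W) = (W + 6)**2 = (6 + W)**2)
y = 49
sqrt(100*(113 + y) + U(I(-10), 2 + 1*2)) = sqrt(100*(113 + 49) + (6 - 10)**2*(2 + 1*2)) = sqrt(100*162 + (-4)**2*(2 + 2)) = sqrt(16200 + 16*4) = sqrt(16200 + 64) = sqrt(16264) = 2*sqrt(4066)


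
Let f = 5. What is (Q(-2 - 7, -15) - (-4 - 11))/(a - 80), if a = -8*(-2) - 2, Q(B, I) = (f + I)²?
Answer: -115/66 ≈ -1.7424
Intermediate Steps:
Q(B, I) = (5 + I)²
a = 14 (a = 16 - 2 = 14)
(Q(-2 - 7, -15) - (-4 - 11))/(a - 80) = ((5 - 15)² - (-4 - 11))/(14 - 80) = ((-10)² - 1*(-15))/(-66) = (100 + 15)*(-1/66) = 115*(-1/66) = -115/66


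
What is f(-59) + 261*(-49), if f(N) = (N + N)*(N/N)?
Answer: -12907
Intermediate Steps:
f(N) = 2*N (f(N) = (2*N)*1 = 2*N)
f(-59) + 261*(-49) = 2*(-59) + 261*(-49) = -118 - 12789 = -12907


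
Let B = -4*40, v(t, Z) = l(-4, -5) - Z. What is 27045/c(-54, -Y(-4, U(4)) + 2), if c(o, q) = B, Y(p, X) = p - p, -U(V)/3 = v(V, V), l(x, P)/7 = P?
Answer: -5409/32 ≈ -169.03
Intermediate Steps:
l(x, P) = 7*P
v(t, Z) = -35 - Z (v(t, Z) = 7*(-5) - Z = -35 - Z)
U(V) = 105 + 3*V (U(V) = -3*(-35 - V) = 105 + 3*V)
Y(p, X) = 0
B = -160
c(o, q) = -160
27045/c(-54, -Y(-4, U(4)) + 2) = 27045/(-160) = 27045*(-1/160) = -5409/32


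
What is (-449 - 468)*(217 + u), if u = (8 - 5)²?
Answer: -207242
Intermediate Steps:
u = 9 (u = 3² = 9)
(-449 - 468)*(217 + u) = (-449 - 468)*(217 + 9) = -917*226 = -207242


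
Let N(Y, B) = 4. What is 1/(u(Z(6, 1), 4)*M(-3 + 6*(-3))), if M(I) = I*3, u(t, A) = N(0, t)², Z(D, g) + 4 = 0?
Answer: -1/1008 ≈ -0.00099206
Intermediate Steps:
Z(D, g) = -4 (Z(D, g) = -4 + 0 = -4)
u(t, A) = 16 (u(t, A) = 4² = 16)
M(I) = 3*I
1/(u(Z(6, 1), 4)*M(-3 + 6*(-3))) = 1/(16*(3*(-3 + 6*(-3)))) = 1/(16*(3*(-3 - 18))) = 1/(16*(3*(-21))) = 1/(16*(-63)) = 1/(-1008) = -1/1008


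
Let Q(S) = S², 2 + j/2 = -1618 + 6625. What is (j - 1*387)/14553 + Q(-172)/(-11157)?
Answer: -107724047/54122607 ≈ -1.9904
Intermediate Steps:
j = 10010 (j = -4 + 2*(-1618 + 6625) = -4 + 2*5007 = -4 + 10014 = 10010)
(j - 1*387)/14553 + Q(-172)/(-11157) = (10010 - 1*387)/14553 + (-172)²/(-11157) = (10010 - 387)*(1/14553) + 29584*(-1/11157) = 9623*(1/14553) - 29584/11157 = 9623/14553 - 29584/11157 = -107724047/54122607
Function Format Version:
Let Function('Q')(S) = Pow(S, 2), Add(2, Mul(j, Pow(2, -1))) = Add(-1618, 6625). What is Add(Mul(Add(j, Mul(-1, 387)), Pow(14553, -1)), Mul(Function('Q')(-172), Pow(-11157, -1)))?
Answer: Rational(-107724047, 54122607) ≈ -1.9904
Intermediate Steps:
j = 10010 (j = Add(-4, Mul(2, Add(-1618, 6625))) = Add(-4, Mul(2, 5007)) = Add(-4, 10014) = 10010)
Add(Mul(Add(j, Mul(-1, 387)), Pow(14553, -1)), Mul(Function('Q')(-172), Pow(-11157, -1))) = Add(Mul(Add(10010, Mul(-1, 387)), Pow(14553, -1)), Mul(Pow(-172, 2), Pow(-11157, -1))) = Add(Mul(Add(10010, -387), Rational(1, 14553)), Mul(29584, Rational(-1, 11157))) = Add(Mul(9623, Rational(1, 14553)), Rational(-29584, 11157)) = Add(Rational(9623, 14553), Rational(-29584, 11157)) = Rational(-107724047, 54122607)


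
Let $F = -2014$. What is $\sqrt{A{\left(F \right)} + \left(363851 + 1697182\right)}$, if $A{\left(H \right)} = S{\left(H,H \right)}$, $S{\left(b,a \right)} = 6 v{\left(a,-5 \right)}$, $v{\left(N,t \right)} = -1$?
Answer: $3 \sqrt{229003} \approx 1435.6$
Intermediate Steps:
$S{\left(b,a \right)} = -6$ ($S{\left(b,a \right)} = 6 \left(-1\right) = -6$)
$A{\left(H \right)} = -6$
$\sqrt{A{\left(F \right)} + \left(363851 + 1697182\right)} = \sqrt{-6 + \left(363851 + 1697182\right)} = \sqrt{-6 + 2061033} = \sqrt{2061027} = 3 \sqrt{229003}$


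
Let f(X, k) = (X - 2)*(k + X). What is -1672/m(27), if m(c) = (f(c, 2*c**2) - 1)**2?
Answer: -209/172273922 ≈ -1.2132e-6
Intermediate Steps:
f(X, k) = (-2 + X)*(X + k)
m(c) = (-1 - 3*c**2 - 2*c + 2*c**3)**2 (m(c) = ((c**2 - 2*c - 4*c**2 + c*(2*c**2)) - 1)**2 = ((c**2 - 2*c - 4*c**2 + 2*c**3) - 1)**2 = ((-3*c**2 - 2*c + 2*c**3) - 1)**2 = (-1 - 3*c**2 - 2*c + 2*c**3)**2)
-1672/m(27) = -1672/(1 - 2*27**3 + 2*27 + 3*27**2)**2 = -1672/(1 - 2*19683 + 54 + 3*729)**2 = -1672/(1 - 39366 + 54 + 2187)**2 = -1672/((-37124)**2) = -1672/1378191376 = -1672*1/1378191376 = -209/172273922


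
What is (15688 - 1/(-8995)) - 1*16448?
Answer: -6836199/8995 ≈ -760.00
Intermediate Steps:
(15688 - 1/(-8995)) - 1*16448 = (15688 - 1*(-1/8995)) - 16448 = (15688 + 1/8995) - 16448 = 141113561/8995 - 16448 = -6836199/8995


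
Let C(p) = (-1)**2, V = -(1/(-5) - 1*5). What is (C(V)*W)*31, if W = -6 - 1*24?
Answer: -930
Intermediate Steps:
V = 26/5 (V = -(-1/5 - 5) = -1*(-26/5) = 26/5 ≈ 5.2000)
C(p) = 1
W = -30 (W = -6 - 24 = -30)
(C(V)*W)*31 = (1*(-30))*31 = -30*31 = -930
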